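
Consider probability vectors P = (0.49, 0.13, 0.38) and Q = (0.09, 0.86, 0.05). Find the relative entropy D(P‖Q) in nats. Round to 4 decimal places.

D(P‖Q) = Σ p·ln(p/q).
  0.49·ln(0.49/0.09) = 0.83035
  0.13·ln(0.13/0.86) = -0.24562
  0.38·ln(0.38/0.05) = 0.77070
D(P‖Q) = 1.3554 nats.

1.3554 nats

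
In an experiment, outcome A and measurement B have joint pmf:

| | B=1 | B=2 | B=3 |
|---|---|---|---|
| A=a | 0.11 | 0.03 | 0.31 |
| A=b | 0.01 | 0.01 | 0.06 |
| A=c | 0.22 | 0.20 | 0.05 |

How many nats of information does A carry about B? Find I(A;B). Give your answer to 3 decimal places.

0.213 nats

Marginals: p(A) = (0.4500, 0.0800, 0.4700), p(B) = (0.3400, 0.2400, 0.4200).
I(A;B) = Σ p(x,y)·ln[p(x,y)/(p(x)p(y))].
  (a,1): 0.11·ln(0.7190) = -0.0363
  (a,2): 0.03·ln(0.2778) = -0.0384
  (a,3): 0.31·ln(1.6402) = 0.1534
  (b,1): 0.01·ln(0.3676) = -0.0100
  (b,2): 0.01·ln(0.5208) = -0.0065
  (b,3): 0.06·ln(1.7857) = 0.0348
  (c,1): 0.22·ln(1.3767) = 0.0703
  (c,2): 0.20·ln(1.7730) = 0.1145
  (c,3): 0.05·ln(0.2533) = -0.0687
Sum = 0.213 nats.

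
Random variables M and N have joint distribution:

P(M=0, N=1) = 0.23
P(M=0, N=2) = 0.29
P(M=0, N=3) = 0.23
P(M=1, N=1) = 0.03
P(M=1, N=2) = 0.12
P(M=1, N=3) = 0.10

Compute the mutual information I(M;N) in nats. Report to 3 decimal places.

0.019 nats

Marginals: p(M) = (0.7500, 0.2500), p(N) = (0.2600, 0.4100, 0.3300).
I(M;N) = H(M) + H(N) − H(M,N).
H(M) = 0.5623, H(N) = 1.0817, H(M,N) = 1.6249.
I(M;N) = 0.5623 + 1.0817 − 1.6249 = 0.019 nats.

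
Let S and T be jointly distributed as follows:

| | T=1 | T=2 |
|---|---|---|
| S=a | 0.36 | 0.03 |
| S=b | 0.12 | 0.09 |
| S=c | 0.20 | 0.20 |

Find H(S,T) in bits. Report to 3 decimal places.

H(S,T) = −Σ p(x,y)·log₂ p(x,y) over all 6 cells.
  cell (a,1): −0.36·log₂0.36 = 0.5306
  cell (a,2): −0.03·log₂0.03 = 0.1518
  cell (b,1): −0.12·log₂0.12 = 0.3671
  cell (b,2): −0.09·log₂0.09 = 0.3127
  cell (c,1): −0.20·log₂0.20 = 0.4644
  cell (c,2): −0.20·log₂0.20 = 0.4644
Sum = 2.291 bits.

2.291 bits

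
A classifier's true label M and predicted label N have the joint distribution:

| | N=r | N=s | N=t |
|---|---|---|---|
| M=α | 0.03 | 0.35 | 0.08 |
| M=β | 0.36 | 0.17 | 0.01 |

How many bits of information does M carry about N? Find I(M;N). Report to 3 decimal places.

0.323 bits

Marginals: p(M) = (0.4600, 0.5400), p(N) = (0.3900, 0.5200, 0.0900).
I(M;N) = H(M) + H(N) − H(M,N).
H(M) = 0.9954, H(N) = 1.3330, H(M,N) = 2.0050.
I(M;N) = 0.9954 + 1.3330 − 2.0050 = 0.323 bits.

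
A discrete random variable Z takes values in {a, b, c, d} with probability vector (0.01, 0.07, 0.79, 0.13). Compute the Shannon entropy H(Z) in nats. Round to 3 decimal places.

0.684 nats

H(Z) = −Σ p·ln p.
  −(0.01)·ln(0.01) = 0.0461
  −(0.07)·ln(0.07) = 0.1861
  −(0.79)·ln(0.79) = 0.1862
  −(0.13)·ln(0.13) = 0.2652
Sum: 0.0461 + 0.1861 + 0.1862 + 0.2652 = 0.684 nats.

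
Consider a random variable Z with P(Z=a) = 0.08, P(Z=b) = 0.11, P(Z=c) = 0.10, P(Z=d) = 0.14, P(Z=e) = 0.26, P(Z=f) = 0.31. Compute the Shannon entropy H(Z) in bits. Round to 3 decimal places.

2.400 bits

H(Z) = −Σ p·log₂ p.
  −(0.08)·log₂(0.08) = 0.2915
  −(0.11)·log₂(0.11) = 0.3503
  −(0.10)·log₂(0.10) = 0.3322
  −(0.14)·log₂(0.14) = 0.3971
  −(0.26)·log₂(0.26) = 0.5053
  −(0.31)·log₂(0.31) = 0.5238
Sum: 0.2915 + 0.3503 + 0.3322 + 0.3971 + 0.5053 + 0.5238 = 2.400 bits.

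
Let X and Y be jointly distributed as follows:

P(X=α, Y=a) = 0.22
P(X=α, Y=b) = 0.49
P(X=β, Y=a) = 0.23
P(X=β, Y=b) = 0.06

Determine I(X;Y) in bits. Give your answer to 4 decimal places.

0.1454 bits

Marginals: p(X) = (0.7100, 0.2900), p(Y) = (0.4500, 0.5500).
I(X;Y) = H(X) + H(Y) − H(X,Y).
H(X) = 0.8687, H(Y) = 0.9928, H(X,Y) = 1.7161.
I(X;Y) = 0.8687 + 0.9928 − 1.7161 = 0.1454 bits.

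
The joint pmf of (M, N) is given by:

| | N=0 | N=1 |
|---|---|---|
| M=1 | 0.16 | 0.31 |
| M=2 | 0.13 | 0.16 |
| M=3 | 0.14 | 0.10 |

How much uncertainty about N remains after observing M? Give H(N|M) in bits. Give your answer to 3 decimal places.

0.958 bits

Marginals: p(M) = (0.4700, 0.2900, 0.2400), p(N) = (0.4300, 0.5700).
H(N|M) = Σ p(M) · H(N|M=·).
  M=1: p=0.4700, H(N|M=1) = 0.9252
  M=2: p=0.2900, H(N|M=2) = 0.9923
  M=3: p=0.2400, H(N|M=3) = 0.9799
Weighted sum = 0.958 bits.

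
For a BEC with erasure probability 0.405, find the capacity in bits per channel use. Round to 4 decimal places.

Binary erasure channel: capacity C = 1 − ε.
C = 1 − 0.405 = 0.5950 bits per channel use.

0.5950 bits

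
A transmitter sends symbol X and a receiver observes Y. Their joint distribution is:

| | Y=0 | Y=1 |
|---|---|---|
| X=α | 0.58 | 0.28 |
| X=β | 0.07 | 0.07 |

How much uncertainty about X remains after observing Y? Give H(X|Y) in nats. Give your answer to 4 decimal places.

0.3972 nats

Marginals: p(X) = (0.8600, 0.1400), p(Y) = (0.6500, 0.3500).
H(X|Y) = Σ p(Y) · H(X|Y=·).
  Y=0: p=0.6500, H(X|Y=0) = 0.3417
  Y=1: p=0.3500, H(X|Y=1) = 0.5004
Weighted sum = 0.3972 nats.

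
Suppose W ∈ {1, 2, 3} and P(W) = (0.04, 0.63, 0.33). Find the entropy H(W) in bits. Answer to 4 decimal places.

H(W) = −Σ p·log₂ p.
  −(0.04)·log₂(0.04) = 0.18575
  −(0.63)·log₂(0.63) = 0.41994
  −(0.33)·log₂(0.33) = 0.52782
Sum: 0.18575 + 0.41994 + 0.52782 = 1.1335 bits.

1.1335 bits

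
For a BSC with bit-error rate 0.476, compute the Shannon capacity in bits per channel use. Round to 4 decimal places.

0.0017 bits

Binary symmetric channel: C = 1 − h₂(ε) where h₂ is the binary entropy function.
h₂(0.476) = −0.476·log₂0.476 − 0.524·log₂0.524 = 0.9983.
C = 1 − 0.9983 = 0.0017 bits per channel use.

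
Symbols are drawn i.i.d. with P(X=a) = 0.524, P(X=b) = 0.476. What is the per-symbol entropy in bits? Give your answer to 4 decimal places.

H(X) = −Σ p·log₂ p.
  −(0.524)·log₂(0.524) = 0.48856
  −(0.476)·log₂(0.476) = 0.50978
Sum: 0.48856 + 0.50978 = 0.9983 bits.

0.9983 bits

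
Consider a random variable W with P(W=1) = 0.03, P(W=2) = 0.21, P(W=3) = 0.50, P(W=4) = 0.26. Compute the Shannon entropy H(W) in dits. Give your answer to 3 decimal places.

0.491 dits

H(W) = −Σ p·log₁₀ p.
  −(0.03)·log₁₀(0.03) = 0.0457
  −(0.21)·log₁₀(0.21) = 0.1423
  −(0.50)·log₁₀(0.50) = 0.1505
  −(0.26)·log₁₀(0.26) = 0.1521
Sum: 0.0457 + 0.1423 + 0.1505 + 0.1521 = 0.491 dits.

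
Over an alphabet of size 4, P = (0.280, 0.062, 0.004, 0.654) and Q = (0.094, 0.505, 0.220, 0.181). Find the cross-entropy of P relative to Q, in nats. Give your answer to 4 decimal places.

H(P,Q) = −Σ p·ln q.
  −0.280·ln(0.094) = 0.66205
  −0.062·ln(0.505) = 0.04236
  −0.004·ln(0.220) = 0.00606
  −0.654·ln(0.181) = 1.11785
H(P,Q) = 1.8283 nats.

1.8283 nats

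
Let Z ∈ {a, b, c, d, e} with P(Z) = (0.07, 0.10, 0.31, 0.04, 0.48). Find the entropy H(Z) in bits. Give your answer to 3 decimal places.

1.819 bits

H(Z) = −Σ p·log₂ p.
  −(0.07)·log₂(0.07) = 0.2686
  −(0.10)·log₂(0.10) = 0.3322
  −(0.31)·log₂(0.31) = 0.5238
  −(0.04)·log₂(0.04) = 0.1858
  −(0.48)·log₂(0.48) = 0.5083
Sum: 0.2686 + 0.3322 + 0.5238 + 0.1858 + 0.5083 = 1.819 bits.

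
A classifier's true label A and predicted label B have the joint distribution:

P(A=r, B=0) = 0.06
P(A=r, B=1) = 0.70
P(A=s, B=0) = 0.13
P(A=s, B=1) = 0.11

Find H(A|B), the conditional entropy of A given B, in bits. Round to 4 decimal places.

Chain rule: H(A|B) = H(A,B) − H(B).
Marginals: p(A) = (0.7600, 0.2400), p(B) = (0.1900, 0.8100).
H(A,B) = 1.3367 bits; H(B) = 0.7015 bits.
H(A|B) = 1.3367 − 0.7015 = 0.6352 bits.

0.6352 bits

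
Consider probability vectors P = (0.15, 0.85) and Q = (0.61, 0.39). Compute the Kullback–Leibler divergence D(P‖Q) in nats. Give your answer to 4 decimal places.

D(P‖Q) = Σ p·ln(p/q).
  0.15·ln(0.15/0.61) = -0.21042
  0.85·ln(0.85/0.39) = 0.66223
D(P‖Q) = 0.4518 nats.

0.4518 nats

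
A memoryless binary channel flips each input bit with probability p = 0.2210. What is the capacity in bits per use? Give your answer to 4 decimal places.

0.2380 bits

Binary symmetric channel: C = 1 − h₂(ε) where h₂ is the binary entropy function.
h₂(0.2210) = −0.2210·log₂0.2210 − 0.7790·log₂0.7790 = 0.7620.
C = 1 − 0.7620 = 0.2380 bits per channel use.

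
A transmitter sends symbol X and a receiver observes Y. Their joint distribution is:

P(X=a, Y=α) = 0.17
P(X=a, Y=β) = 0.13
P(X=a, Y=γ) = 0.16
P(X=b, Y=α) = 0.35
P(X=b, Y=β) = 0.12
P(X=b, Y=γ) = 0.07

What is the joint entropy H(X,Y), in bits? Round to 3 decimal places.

2.406 bits

H(X,Y) = −Σ p(x,y)·log₂ p(x,y) over all 6 cells.
  cell (a,α): −0.17·log₂0.17 = 0.4346
  cell (a,β): −0.13·log₂0.13 = 0.3826
  cell (a,γ): −0.16·log₂0.16 = 0.4230
  cell (b,α): −0.35·log₂0.35 = 0.5301
  cell (b,β): −0.12·log₂0.12 = 0.3671
  cell (b,γ): −0.07·log₂0.07 = 0.2686
Sum = 2.406 bits.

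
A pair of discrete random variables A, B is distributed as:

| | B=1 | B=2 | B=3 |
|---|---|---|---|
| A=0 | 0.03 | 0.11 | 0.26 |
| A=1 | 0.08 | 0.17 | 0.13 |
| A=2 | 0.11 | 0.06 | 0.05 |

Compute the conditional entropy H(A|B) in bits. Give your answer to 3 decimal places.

1.395 bits

Marginals: p(A) = (0.4000, 0.3800, 0.2200), p(B) = (0.2200, 0.3400, 0.4400).
H(A|B) = Σ p(B) · H(A|B=·).
  B=1: p=0.2200, H(A|B=1) = 1.4227
  B=2: p=0.3400, H(A|B=2) = 1.4683
  B=3: p=0.4400, H(A|B=3) = 1.3247
Weighted sum = 1.395 bits.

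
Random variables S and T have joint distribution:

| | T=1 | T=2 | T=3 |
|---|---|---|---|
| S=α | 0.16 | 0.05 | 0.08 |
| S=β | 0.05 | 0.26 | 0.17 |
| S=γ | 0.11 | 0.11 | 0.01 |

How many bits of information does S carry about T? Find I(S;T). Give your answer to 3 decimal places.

Marginals: p(S) = (0.2900, 0.4800, 0.2300), p(T) = (0.3200, 0.4200, 0.2600).
I(S;T) = Σ p(x,y)·log₂[p(x,y)/(p(x)p(y))].
  (α,1): 0.16·log₂(1.7241) = 0.1257
  (α,2): 0.05·log₂(0.4105) = -0.0642
  (α,3): 0.08·log₂(1.0610) = 0.0068
  (β,1): 0.05·log₂(0.3255) = -0.0810
  (β,2): 0.26·log₂(1.2897) = 0.0954
  (β,3): 0.17·log₂(1.3622) = 0.0758
  (γ,1): 0.11·log₂(1.4946) = 0.0638
  (γ,2): 0.11·log₂(1.1387) = 0.0206
  (γ,3): 0.01·log₂(0.1672) = -0.0258
Sum = 0.217 bits.

0.217 bits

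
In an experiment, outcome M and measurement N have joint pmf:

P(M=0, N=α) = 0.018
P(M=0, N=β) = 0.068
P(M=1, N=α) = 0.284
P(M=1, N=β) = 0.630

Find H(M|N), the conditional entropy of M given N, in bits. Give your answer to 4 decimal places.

0.4200 bits

Chain rule: H(M|N) = H(M,N) − H(N).
Marginals: p(M) = (0.0860, 0.9140), p(N) = (0.3020, 0.6980).
H(M,N) = 1.3037 bits; H(N) = 0.8837 bits.
H(M|N) = 1.3037 − 0.8837 = 0.4200 bits.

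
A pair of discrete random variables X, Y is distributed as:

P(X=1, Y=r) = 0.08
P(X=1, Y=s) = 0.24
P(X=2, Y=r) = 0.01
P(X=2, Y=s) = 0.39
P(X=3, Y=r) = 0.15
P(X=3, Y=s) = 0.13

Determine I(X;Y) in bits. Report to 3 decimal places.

Marginals: p(X) = (0.3200, 0.4000, 0.2800), p(Y) = (0.2400, 0.7600).
I(X;Y) = Σ p(x,y)·log₂[p(x,y)/(p(x)p(y))].
  (1,r): 0.08·log₂(1.0417) = 0.0047
  (1,s): 0.24·log₂(0.9868) = -0.0046
  (2,r): 0.01·log₂(0.1042) = -0.0326
  (2,s): 0.39·log₂(1.2829) = 0.1402
  (3,r): 0.15·log₂(2.2321) = 0.1738
  (3,s): 0.13·log₂(0.6109) = -0.0924
Sum = 0.189 bits.

0.189 bits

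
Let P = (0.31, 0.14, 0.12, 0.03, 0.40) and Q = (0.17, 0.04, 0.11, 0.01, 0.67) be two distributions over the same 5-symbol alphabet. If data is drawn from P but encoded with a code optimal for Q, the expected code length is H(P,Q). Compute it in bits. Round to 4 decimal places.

H(P,Q) = −Σ p·log₂ q.
  −0.31·log₂(0.17) = 0.79248
  −0.14·log₂(0.04) = 0.65014
  −0.12·log₂(0.11) = 0.38213
  −0.03·log₂(0.01) = 0.19932
  −0.40·log₂(0.67) = 0.23111
H(P,Q) = 2.2552 bits.

2.2552 bits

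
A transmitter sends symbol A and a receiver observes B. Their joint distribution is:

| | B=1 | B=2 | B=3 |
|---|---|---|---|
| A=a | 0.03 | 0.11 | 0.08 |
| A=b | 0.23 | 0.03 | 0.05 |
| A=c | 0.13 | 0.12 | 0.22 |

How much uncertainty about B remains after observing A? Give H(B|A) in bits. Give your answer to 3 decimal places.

Marginals: p(A) = (0.2200, 0.3100, 0.4700), p(B) = (0.3900, 0.2600, 0.3500).
H(B|A) = Σ p(A) · H(B|A=·).
  A=a: p=0.2200, H(B|A=a) = 1.4227
  A=b: p=0.3100, H(B|A=b) = 1.0701
  A=c: p=0.4700, H(B|A=c) = 1.5284
Weighted sum = 1.363 bits.

1.363 bits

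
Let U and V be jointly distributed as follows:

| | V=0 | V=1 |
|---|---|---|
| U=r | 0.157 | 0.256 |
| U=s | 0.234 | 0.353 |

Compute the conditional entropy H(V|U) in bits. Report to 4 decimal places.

0.9652 bits

Chain rule: H(V|U) = H(U,V) − H(U).
Marginals: p(U) = (0.4130, 0.5870), p(V) = (0.3910, 0.6090).
H(U,V) = 1.9432 bits; H(U) = 0.9780 bits.
H(V|U) = 1.9432 − 0.9780 = 0.9652 bits.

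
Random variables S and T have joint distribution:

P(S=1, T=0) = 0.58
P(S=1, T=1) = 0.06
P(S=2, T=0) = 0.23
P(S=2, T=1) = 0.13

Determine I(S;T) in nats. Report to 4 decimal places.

0.0516 nats

Marginals: p(S) = (0.6400, 0.3600), p(T) = (0.8100, 0.1900).
I(S;T) = H(S) + H(T) − H(S,T).
H(S) = 0.6534, H(T) = 0.4862, H(S,T) = 1.0880.
I(S;T) = 0.6534 + 0.4862 − 1.0880 = 0.0516 nats.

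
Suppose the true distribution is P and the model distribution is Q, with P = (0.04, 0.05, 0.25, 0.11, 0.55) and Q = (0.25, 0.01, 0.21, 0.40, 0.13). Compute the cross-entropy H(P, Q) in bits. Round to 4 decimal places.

H(P,Q) = −Σ p·log₂ q.
  −0.04·log₂(0.25) = 0.08000
  −0.05·log₂(0.01) = 0.33219
  −0.25·log₂(0.21) = 0.56288
  −0.11·log₂(0.40) = 0.14541
  −0.55·log₂(0.13) = 1.61888
H(P,Q) = 2.7394 bits.

2.7394 bits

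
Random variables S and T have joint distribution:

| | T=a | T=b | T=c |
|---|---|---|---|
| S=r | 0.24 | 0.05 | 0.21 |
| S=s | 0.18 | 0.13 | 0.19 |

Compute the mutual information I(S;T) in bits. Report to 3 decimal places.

0.033 bits

Marginals: p(S) = (0.5000, 0.5000), p(T) = (0.4200, 0.1800, 0.4000).
I(S;T) = H(S) + H(T) − H(S,T).
H(S) = 1.0000, H(T) = 1.4997, H(S,T) = 2.4662.
I(S;T) = 1.0000 + 1.4997 − 2.4662 = 0.033 bits.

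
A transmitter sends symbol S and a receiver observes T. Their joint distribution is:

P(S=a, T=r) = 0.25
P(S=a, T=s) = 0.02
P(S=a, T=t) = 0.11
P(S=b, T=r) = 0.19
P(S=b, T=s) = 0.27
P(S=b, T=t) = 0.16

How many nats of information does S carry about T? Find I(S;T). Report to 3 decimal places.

Marginals: p(S) = (0.3800, 0.6200), p(T) = (0.4400, 0.2900, 0.2700).
I(S;T) = Σ p(x,y)·ln[p(x,y)/(p(x)p(y))].
  (a,r): 0.25·ln(1.4952) = 0.1006
  (a,s): 0.02·ln(0.1815) = -0.0341
  (a,t): 0.11·ln(1.0721) = 0.0077
  (b,r): 0.19·ln(0.6965) = -0.0687
  (b,s): 0.27·ln(1.5017) = 0.1098
  (b,t): 0.16·ln(0.9558) = -0.0072
Sum = 0.108 nats.

0.108 nats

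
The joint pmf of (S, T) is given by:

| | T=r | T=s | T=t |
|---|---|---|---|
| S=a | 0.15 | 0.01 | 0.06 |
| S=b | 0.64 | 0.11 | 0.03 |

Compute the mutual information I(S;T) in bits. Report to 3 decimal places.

0.074 bits

Marginals: p(S) = (0.2200, 0.7800), p(T) = (0.7900, 0.1200, 0.0900).
I(S;T) = Σ p(x,y)·log₂[p(x,y)/(p(x)p(y))].
  (a,r): 0.15·log₂(0.8631) = -0.0319
  (a,s): 0.01·log₂(0.3788) = -0.0140
  (a,t): 0.06·log₂(3.0303) = 0.0960
  (b,r): 0.64·log₂(1.0386) = 0.0350
  (b,s): 0.11·log₂(1.1752) = 0.0256
  (b,t): 0.03·log₂(0.4274) = -0.0368
Sum = 0.074 bits.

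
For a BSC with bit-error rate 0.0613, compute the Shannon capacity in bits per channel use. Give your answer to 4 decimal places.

Binary symmetric channel: C = 1 − h₂(ε) where h₂ is the binary entropy function.
h₂(0.0613) = −0.0613·log₂0.0613 − 0.9387·log₂0.9387 = 0.3326.
C = 1 − 0.3326 = 0.6674 bits per channel use.

0.6674 bits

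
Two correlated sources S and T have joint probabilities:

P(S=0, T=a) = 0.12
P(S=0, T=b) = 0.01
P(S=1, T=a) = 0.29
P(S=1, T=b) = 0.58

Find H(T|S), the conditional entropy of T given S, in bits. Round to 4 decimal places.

0.8498 bits

Chain rule: H(T|S) = H(S,T) − H(S).
Marginals: p(S) = (0.1300, 0.8700), p(T) = (0.4100, 0.5900).
H(S,T) = 1.4072 bits; H(S) = 0.5574 bits.
H(T|S) = 1.4072 − 0.5574 = 0.8498 bits.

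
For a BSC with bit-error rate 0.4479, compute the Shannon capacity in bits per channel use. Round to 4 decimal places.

Binary symmetric channel: C = 1 − h₂(ε) where h₂ is the binary entropy function.
h₂(0.4479) = −0.4479·log₂0.4479 − 0.5521·log₂0.5521 = 0.9922.
C = 1 − 0.9922 = 0.0078 bits per channel use.

0.0078 bits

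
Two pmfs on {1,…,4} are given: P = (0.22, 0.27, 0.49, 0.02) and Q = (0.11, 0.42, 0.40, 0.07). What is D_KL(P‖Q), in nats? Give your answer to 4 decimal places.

0.1076 nats

D(P‖Q) = Σ p·ln(p/q).
  0.22·ln(0.22/0.11) = 0.15249
  0.27·ln(0.27/0.42) = -0.11929
  0.49·ln(0.49/0.40) = 0.09944
  0.02·ln(0.02/0.07) = -0.02506
D(P‖Q) = 0.1076 nats.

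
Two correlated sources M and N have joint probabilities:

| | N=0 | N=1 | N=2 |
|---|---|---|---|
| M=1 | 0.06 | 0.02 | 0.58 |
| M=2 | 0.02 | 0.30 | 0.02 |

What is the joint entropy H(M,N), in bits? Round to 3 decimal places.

H(M,N) = −Σ p(x,y)·log₂ p(x,y) over all 6 cells.
  cell (1,0): −0.06·log₂0.06 = 0.2435
  cell (1,1): −0.02·log₂0.02 = 0.1129
  cell (1,2): −0.58·log₂0.58 = 0.4558
  cell (2,0): −0.02·log₂0.02 = 0.1129
  cell (2,1): −0.30·log₂0.30 = 0.5211
  cell (2,2): −0.02·log₂0.02 = 0.1129
Sum = 1.559 bits.

1.559 bits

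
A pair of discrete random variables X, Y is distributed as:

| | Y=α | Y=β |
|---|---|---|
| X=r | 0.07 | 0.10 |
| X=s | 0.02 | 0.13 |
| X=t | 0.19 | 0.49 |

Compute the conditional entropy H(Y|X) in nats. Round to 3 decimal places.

0.577 nats

Marginals: p(X) = (0.1700, 0.1500, 0.6800), p(Y) = (0.2800, 0.7200).
H(Y|X) = Σ p(X) · H(Y|X=·).
  X=r: p=0.1700, H(Y|X=r) = 0.6775
  X=s: p=0.1500, H(Y|X=s) = 0.3927
  X=t: p=0.6800, H(Y|X=t) = 0.5924
Weighted sum = 0.577 nats.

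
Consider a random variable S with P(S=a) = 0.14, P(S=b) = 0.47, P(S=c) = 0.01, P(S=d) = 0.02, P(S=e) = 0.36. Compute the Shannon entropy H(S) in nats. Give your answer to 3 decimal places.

H(S) = −Σ p·ln p.
  −(0.14)·ln(0.14) = 0.2753
  −(0.47)·ln(0.47) = 0.3549
  −(0.01)·ln(0.01) = 0.0461
  −(0.02)·ln(0.02) = 0.0782
  −(0.36)·ln(0.36) = 0.3678
Sum: 0.2753 + 0.3549 + 0.0461 + 0.0782 + 0.3678 = 1.122 nats.

1.122 nats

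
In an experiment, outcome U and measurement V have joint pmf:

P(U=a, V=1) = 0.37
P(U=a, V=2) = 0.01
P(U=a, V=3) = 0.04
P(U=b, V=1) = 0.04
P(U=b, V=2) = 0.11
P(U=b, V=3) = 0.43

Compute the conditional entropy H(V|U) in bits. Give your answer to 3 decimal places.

0.861 bits

Chain rule: H(V|U) = H(U,V) − H(U).
Marginals: p(U) = (0.4200, 0.5800), p(V) = (0.4100, 0.1200, 0.4700).
H(U,V) = 1.8425 bits; H(U) = 0.9815 bits.
H(V|U) = 1.8425 − 0.9815 = 0.861 bits.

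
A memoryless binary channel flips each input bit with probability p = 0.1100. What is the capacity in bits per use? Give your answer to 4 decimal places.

Binary symmetric channel: C = 1 − h₂(ε) where h₂ is the binary entropy function.
h₂(0.1100) = −0.1100·log₂0.1100 − 0.8900·log₂0.8900 = 0.4999.
C = 1 − 0.4999 = 0.5001 bits per channel use.

0.5001 bits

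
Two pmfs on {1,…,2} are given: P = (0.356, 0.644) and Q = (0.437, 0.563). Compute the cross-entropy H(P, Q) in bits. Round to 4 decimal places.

0.9589 bits

H(P,Q) = −Σ p·log₂ q.
  −0.356·log₂(0.437) = 0.42517
  −0.644·log₂(0.563) = 0.53374
H(P,Q) = 0.9589 bits.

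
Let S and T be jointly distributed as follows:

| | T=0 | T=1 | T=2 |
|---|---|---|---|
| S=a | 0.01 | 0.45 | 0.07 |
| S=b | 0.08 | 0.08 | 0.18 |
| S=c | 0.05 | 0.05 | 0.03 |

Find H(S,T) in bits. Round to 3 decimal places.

2.466 bits

H(S,T) = −Σ p(x,y)·log₂ p(x,y) over all 9 cells.
  cell (a,0): −0.01·log₂0.01 = 0.0664
  cell (a,1): −0.45·log₂0.45 = 0.5184
  cell (a,2): −0.07·log₂0.07 = 0.2686
  cell (b,0): −0.08·log₂0.08 = 0.2915
  cell (b,1): −0.08·log₂0.08 = 0.2915
  cell (b,2): −0.18·log₂0.18 = 0.4453
  cell (c,0): −0.05·log₂0.05 = 0.2161
  cell (c,1): −0.05·log₂0.05 = 0.2161
  cell (c,2): −0.03·log₂0.03 = 0.1518
Sum = 2.466 bits.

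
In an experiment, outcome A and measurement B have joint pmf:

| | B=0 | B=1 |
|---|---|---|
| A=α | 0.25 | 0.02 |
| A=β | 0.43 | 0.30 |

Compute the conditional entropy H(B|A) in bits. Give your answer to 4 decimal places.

0.8161 bits

Marginals: p(A) = (0.2700, 0.7300), p(B) = (0.6800, 0.3200).
H(B|A) = Σ p(A) · H(B|A=·).
  A=α: p=0.2700, H(B|A=α) = 0.3809
  A=β: p=0.7300, H(B|A=β) = 0.9770
Weighted sum = 0.8161 bits.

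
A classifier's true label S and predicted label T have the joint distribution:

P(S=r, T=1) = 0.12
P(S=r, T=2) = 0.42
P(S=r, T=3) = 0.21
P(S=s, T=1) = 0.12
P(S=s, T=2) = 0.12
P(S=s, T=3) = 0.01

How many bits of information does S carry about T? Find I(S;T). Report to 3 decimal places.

0.100 bits

Marginals: p(S) = (0.7500, 0.2500), p(T) = (0.2400, 0.5400, 0.2200).
I(S;T) = Σ p(x,y)·log₂[p(x,y)/(p(x)p(y))].
  (r,1): 0.12·log₂(0.6667) = -0.0702
  (r,2): 0.42·log₂(1.0370) = 0.0220
  (r,3): 0.21·log₂(1.2727) = 0.0731
  (s,1): 0.12·log₂(2.0000) = 0.1200
  (s,2): 0.12·log₂(0.8889) = -0.0204
  (s,3): 0.01·log₂(0.1818) = -0.0246
Sum = 0.100 bits.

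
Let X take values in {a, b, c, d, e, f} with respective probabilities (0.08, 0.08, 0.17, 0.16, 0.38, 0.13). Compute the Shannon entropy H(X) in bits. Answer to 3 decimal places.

2.354 bits

H(X) = −Σ p·log₂ p.
  −(0.08)·log₂(0.08) = 0.2915
  −(0.08)·log₂(0.08) = 0.2915
  −(0.17)·log₂(0.17) = 0.4346
  −(0.16)·log₂(0.16) = 0.4230
  −(0.38)·log₂(0.38) = 0.5305
  −(0.13)·log₂(0.13) = 0.3826
Sum: 0.2915 + 0.2915 + 0.4346 + 0.4230 + 0.5305 + 0.3826 = 2.354 bits.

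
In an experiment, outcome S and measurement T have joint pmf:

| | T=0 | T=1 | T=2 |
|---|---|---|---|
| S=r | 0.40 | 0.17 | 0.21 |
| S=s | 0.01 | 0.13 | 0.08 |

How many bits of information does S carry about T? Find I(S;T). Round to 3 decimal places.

Marginals: p(S) = (0.7800, 0.2200), p(T) = (0.4100, 0.3000, 0.2900).
I(S;T) = Σ p(x,y)·log₂[p(x,y)/(p(x)p(y))].
  (r,0): 0.40·log₂(1.2508) = 0.1291
  (r,1): 0.17·log₂(0.7265) = -0.0784
  (r,2): 0.21·log₂(0.9284) = -0.0225
  (s,0): 0.01·log₂(0.1109) = -0.0317
  (s,1): 0.13·log₂(1.9697) = 0.1271
  (s,2): 0.08·log₂(1.2539) = 0.0261
Sum = 0.150 bits.

0.150 bits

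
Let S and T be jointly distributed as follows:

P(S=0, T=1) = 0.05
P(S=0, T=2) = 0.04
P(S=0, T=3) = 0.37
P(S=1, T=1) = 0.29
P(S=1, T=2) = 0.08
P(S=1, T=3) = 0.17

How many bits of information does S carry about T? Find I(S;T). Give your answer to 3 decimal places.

0.195 bits

Marginals: p(S) = (0.4600, 0.5400), p(T) = (0.3400, 0.1200, 0.5400).
I(S;T) = Σ p(x,y)·log₂[p(x,y)/(p(x)p(y))].
  (0,1): 0.05·log₂(0.3197) = -0.0823
  (0,2): 0.04·log₂(0.7246) = -0.0186
  (0,3): 0.37·log₂(1.4895) = 0.2127
  (1,1): 0.29·log₂(1.5795) = 0.1913
  (1,2): 0.08·log₂(1.2346) = 0.0243
  (1,3): 0.17·log₂(0.5830) = -0.1323
Sum = 0.195 bits.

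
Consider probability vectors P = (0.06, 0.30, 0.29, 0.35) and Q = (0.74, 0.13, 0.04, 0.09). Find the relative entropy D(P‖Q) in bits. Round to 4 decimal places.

D(P‖Q) = Σ p·log₂(p/q).
  0.06·log₂(0.06/0.74) = -0.21747
  0.30·log₂(0.30/0.13) = 0.36194
  0.29·log₂(0.29/0.04) = 0.82881
  0.35·log₂(0.35/0.09) = 0.68578
D(P‖Q) = 1.6591 bits.

1.6591 bits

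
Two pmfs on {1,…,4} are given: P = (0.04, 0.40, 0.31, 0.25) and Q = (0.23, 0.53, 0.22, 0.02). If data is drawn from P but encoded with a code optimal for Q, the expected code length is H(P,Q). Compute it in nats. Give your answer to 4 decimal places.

1.7601 nats

H(P,Q) = −Σ p·ln q.
  −0.04·ln(0.23) = 0.05879
  −0.40·ln(0.53) = 0.25395
  −0.31·ln(0.22) = 0.46938
  −0.25·ln(0.02) = 0.97801
H(P,Q) = 1.7601 nats.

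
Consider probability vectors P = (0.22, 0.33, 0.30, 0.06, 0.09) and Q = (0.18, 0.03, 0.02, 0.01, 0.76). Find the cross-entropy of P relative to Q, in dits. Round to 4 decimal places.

H(P,Q) = −Σ p·log₁₀ q.
  −0.22·log₁₀(0.18) = 0.16384
  −0.33·log₁₀(0.03) = 0.50255
  −0.30·log₁₀(0.02) = 0.50969
  −0.06·log₁₀(0.01) = 0.12000
  −0.09·log₁₀(0.76) = 0.01073
H(P,Q) = 1.3068 dits.

1.3068 dits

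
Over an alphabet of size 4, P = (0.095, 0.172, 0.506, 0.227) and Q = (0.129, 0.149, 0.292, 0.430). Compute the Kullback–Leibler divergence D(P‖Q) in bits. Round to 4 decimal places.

D(P‖Q) = Σ p·log₂(p/q).
  0.095·log₂(0.095/0.129) = -0.04193
  0.172·log₂(0.172/0.149) = 0.03562
  0.506·log₂(0.506/0.292) = 0.40134
  0.227·log₂(0.227/0.430) = -0.20921
D(P‖Q) = 0.1858 bits.

0.1858 bits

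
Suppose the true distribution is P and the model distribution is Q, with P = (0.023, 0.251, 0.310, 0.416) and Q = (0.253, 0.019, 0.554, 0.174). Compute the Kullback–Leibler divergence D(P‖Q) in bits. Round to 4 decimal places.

D(P‖Q) = Σ p·log₂(p/q).
  0.023·log₂(0.023/0.253) = -0.07957
  0.251·log₂(0.251/0.019) = 0.93463
  0.310·log₂(0.310/0.554) = -0.25966
  0.416·log₂(0.416/0.174) = 0.52312
D(P‖Q) = 1.1185 bits.

1.1185 bits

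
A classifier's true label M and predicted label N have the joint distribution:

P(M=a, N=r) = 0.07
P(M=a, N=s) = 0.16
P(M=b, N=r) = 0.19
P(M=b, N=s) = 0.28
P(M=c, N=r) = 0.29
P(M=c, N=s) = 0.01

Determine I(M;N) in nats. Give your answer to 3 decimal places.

0.186 nats

Marginals: p(M) = (0.2300, 0.4700, 0.3000), p(N) = (0.5500, 0.4500).
I(M;N) = Σ p(x,y)·ln[p(x,y)/(p(x)p(y))].
  (a,r): 0.07·ln(0.5534) = -0.0414
  (a,s): 0.16·ln(1.5459) = 0.0697
  (b,r): 0.19·ln(0.7350) = -0.0585
  (b,s): 0.28·ln(1.3239) = 0.0786
  (c,r): 0.29·ln(1.7576) = 0.1635
  (c,s): 0.01·ln(0.0741) = -0.0260
Sum = 0.186 nats.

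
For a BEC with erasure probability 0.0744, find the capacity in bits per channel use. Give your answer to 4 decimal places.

Binary erasure channel: capacity C = 1 − ε.
C = 1 − 0.0744 = 0.9256 bits per channel use.

0.9256 bits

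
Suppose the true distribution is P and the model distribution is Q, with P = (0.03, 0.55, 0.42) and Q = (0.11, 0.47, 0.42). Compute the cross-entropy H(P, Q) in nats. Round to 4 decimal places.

H(P,Q) = −Σ p·ln q.
  −0.03·ln(0.11) = 0.06622
  −0.55·ln(0.47) = 0.41526
  −0.42·ln(0.42) = 0.36435
H(P,Q) = 0.8458 nats.

0.8458 nats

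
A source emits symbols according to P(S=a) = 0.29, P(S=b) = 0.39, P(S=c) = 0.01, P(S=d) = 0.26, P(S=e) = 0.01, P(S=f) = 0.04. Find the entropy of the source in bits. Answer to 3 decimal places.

H(S) = −Σ p·log₂ p.
  −(0.29)·log₂(0.29) = 0.5179
  −(0.39)·log₂(0.39) = 0.5298
  −(0.01)·log₂(0.01) = 0.0664
  −(0.26)·log₂(0.26) = 0.5053
  −(0.01)·log₂(0.01) = 0.0664
  −(0.04)·log₂(0.04) = 0.1858
Sum: 0.5179 + 0.5298 + 0.0664 + 0.5053 + 0.0664 + 0.1858 = 1.872 bits.

1.872 bits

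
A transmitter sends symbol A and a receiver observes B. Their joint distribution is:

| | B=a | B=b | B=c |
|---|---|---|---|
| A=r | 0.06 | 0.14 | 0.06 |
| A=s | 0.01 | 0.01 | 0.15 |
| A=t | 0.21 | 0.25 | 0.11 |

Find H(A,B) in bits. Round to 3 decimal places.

H(A,B) = −Σ p(x,y)·log₂ p(x,y) over all 9 cells.
  cell (r,a): −0.06·log₂0.06 = 0.2435
  cell (r,b): −0.14·log₂0.14 = 0.3971
  cell (r,c): −0.06·log₂0.06 = 0.2435
  cell (s,a): −0.01·log₂0.01 = 0.0664
  cell (s,b): −0.01·log₂0.01 = 0.0664
  cell (s,c): −0.15·log₂0.15 = 0.4105
  cell (t,a): −0.21·log₂0.21 = 0.4728
  cell (t,b): −0.25·log₂0.25 = 0.5000
  cell (t,c): −0.11·log₂0.11 = 0.3503
Sum = 2.751 bits.

2.751 bits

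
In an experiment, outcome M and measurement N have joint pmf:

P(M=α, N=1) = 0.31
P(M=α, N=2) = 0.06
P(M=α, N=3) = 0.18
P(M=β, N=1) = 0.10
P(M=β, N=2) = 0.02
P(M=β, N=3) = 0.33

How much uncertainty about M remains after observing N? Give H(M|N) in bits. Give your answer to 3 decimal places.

0.871 bits

Marginals: p(M) = (0.5500, 0.4500), p(N) = (0.4100, 0.0800, 0.5100).
H(M|N) = Σ p(N) · H(M|N=·).
  N=1: p=0.4100, H(M|N=1) = 0.8015
  N=2: p=0.0800, H(M|N=2) = 0.8113
  N=3: p=0.5100, H(M|N=3) = 0.9367
Weighted sum = 0.871 bits.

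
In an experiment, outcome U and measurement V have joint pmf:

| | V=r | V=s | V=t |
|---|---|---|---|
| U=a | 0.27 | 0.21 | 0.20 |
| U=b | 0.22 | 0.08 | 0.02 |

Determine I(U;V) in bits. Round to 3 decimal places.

Marginals: p(U) = (0.6800, 0.3200), p(V) = (0.4900, 0.2900, 0.2200).
I(U;V) = Σ p(x,y)·log₂[p(x,y)/(p(x)p(y))].
  (a,r): 0.27·log₂(0.8103) = -0.0819
  (a,s): 0.21·log₂(1.0649) = 0.0191
  (a,t): 0.20·log₂(1.3369) = 0.0838
  (b,r): 0.22·log₂(1.4031) = 0.1075
  (b,s): 0.08·log₂(0.8621) = -0.0171
  (b,t): 0.02·log₂(0.2841) = -0.0363
Sum = 0.075 bits.

0.075 bits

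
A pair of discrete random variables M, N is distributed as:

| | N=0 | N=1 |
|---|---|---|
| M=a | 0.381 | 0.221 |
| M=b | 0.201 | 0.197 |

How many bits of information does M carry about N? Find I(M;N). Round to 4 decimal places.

Marginals: p(M) = (0.6020, 0.3980), p(N) = (0.5820, 0.4180).
I(M;N) = Σ p(x,y)·log₂[p(x,y)/(p(x)p(y))].
  (a,0): 0.381·log₂(1.0874) = 0.04608
  (a,1): 0.221·log₂(0.8783) = -0.04139
  (b,0): 0.201·log₂(0.8677) = -0.04114
  (b,1): 0.197·log₂(1.1842) = 0.04804
Sum = 0.0116 bits.

0.0116 bits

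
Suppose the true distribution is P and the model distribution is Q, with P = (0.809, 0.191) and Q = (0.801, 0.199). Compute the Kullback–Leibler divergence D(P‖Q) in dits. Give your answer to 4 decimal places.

D(P‖Q) = Σ p·log₁₀(p/q).
  0.809·log₁₀(0.809/0.801) = 0.00349
  0.191·log₁₀(0.191/0.199) = -0.00340
D(P‖Q) = 0.0001 dits.

0.0001 dits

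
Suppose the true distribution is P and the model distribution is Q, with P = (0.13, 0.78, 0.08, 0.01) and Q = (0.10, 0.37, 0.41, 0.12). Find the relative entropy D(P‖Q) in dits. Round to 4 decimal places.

D(P‖Q) = Σ p·log₁₀(p/q).
  0.13·log₁₀(0.13/0.10) = 0.01481
  0.78·log₁₀(0.78/0.37) = 0.25264
  0.08·log₁₀(0.08/0.41) = -0.05678
  0.01·log₁₀(0.01/0.12) = -0.01079
D(P‖Q) = 0.1999 dits.

0.1999 dits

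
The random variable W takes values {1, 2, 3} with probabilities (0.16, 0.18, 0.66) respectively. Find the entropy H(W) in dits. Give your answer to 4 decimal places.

H(W) = −Σ p·log₁₀ p.
  −(0.16)·log₁₀(0.16) = 0.12734
  −(0.18)·log₁₀(0.18) = 0.13405
  −(0.66)·log₁₀(0.66) = 0.11910
Sum: 0.12734 + 0.13405 + 0.11910 = 0.3805 dits.

0.3805 dits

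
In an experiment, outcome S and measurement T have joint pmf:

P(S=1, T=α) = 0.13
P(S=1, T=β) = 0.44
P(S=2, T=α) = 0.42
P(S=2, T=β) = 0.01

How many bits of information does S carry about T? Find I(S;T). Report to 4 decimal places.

Marginals: p(S) = (0.5700, 0.4300), p(T) = (0.5500, 0.4500).
I(S;T) = Σ p(x,y)·log₂[p(x,y)/(p(x)p(y))].
  (1,α): 0.13·log₂(0.4147) = -0.16509
  (1,β): 0.44·log₂(1.7154) = 0.34256
  (2,α): 0.42·log₂(1.7759) = 0.34799
  (2,β): 0.01·log₂(0.0517) = -0.04274
Sum = 0.4827 bits.

0.4827 bits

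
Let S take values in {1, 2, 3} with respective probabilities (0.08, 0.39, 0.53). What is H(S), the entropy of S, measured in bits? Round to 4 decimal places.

1.3068 bits

H(S) = −Σ p·log₂ p.
  −(0.08)·log₂(0.08) = 0.29151
  −(0.39)·log₂(0.39) = 0.52980
  −(0.53)·log₂(0.53) = 0.48545
Sum: 0.29151 + 0.52980 + 0.48545 = 1.3068 bits.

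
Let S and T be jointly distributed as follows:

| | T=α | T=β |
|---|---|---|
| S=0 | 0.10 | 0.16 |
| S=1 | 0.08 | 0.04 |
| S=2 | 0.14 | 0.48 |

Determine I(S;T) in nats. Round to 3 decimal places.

0.046 nats

Marginals: p(S) = (0.2600, 0.1200, 0.6200), p(T) = (0.3200, 0.6800).
I(S;T) = Σ p(x,y)·ln[p(x,y)/(p(x)p(y))].
  (0,α): 0.10·ln(1.2019) = 0.0184
  (0,β): 0.16·ln(0.9050) = -0.0160
  (1,α): 0.08·ln(2.0833) = 0.0587
  (1,β): 0.04·ln(0.4902) = -0.0285
  (2,α): 0.14·ln(0.7056) = -0.0488
  (2,β): 0.48·ln(1.1385) = 0.0623
Sum = 0.046 nats.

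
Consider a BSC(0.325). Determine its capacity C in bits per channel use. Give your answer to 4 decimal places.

Binary symmetric channel: C = 1 − h₂(ε) where h₂ is the binary entropy function.
h₂(0.325) = −0.325·log₂0.325 − 0.675·log₂0.675 = 0.9097.
C = 1 − 0.9097 = 0.0903 bits per channel use.

0.0903 bits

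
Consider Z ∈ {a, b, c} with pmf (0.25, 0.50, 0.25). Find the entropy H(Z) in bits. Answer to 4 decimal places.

1.5000 bits

H(Z) = −Σ p·log₂ p.
  −(0.25)·log₂(0.25) = 0.50000
  −(0.50)·log₂(0.50) = 0.50000
  −(0.25)·log₂(0.25) = 0.50000
Sum: 0.50000 + 0.50000 + 0.50000 = 1.5000 bits.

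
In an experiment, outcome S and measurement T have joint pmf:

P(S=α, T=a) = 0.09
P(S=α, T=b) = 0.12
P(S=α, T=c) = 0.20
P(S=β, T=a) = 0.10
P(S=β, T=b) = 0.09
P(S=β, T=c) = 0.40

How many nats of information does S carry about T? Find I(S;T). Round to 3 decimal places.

Marginals: p(S) = (0.4100, 0.5900), p(T) = (0.1900, 0.2100, 0.6000).
I(S;T) = Σ p(x,y)·ln[p(x,y)/(p(x)p(y))].
  (α,a): 0.09·ln(1.1553) = 0.0130
  (α,b): 0.12·ln(1.3937) = 0.0398
  (α,c): 0.20·ln(0.8130) = -0.0414
  (β,a): 0.10·ln(0.8921) = -0.0114
  (β,b): 0.09·ln(0.7264) = -0.0288
  (β,c): 0.40·ln(1.1299) = 0.0489
Sum = 0.020 nats.

0.020 nats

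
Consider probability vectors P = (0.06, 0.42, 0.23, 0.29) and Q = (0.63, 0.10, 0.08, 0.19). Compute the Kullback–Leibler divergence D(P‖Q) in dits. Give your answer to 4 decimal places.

D(P‖Q) = Σ p·log₁₀(p/q).
  0.06·log₁₀(0.06/0.63) = -0.06127
  0.42·log₁₀(0.42/0.10) = 0.26176
  0.23·log₁₀(0.23/0.08) = 0.10549
  0.29·log₁₀(0.29/0.19) = 0.05326
D(P‖Q) = 0.3592 dits.

0.3592 dits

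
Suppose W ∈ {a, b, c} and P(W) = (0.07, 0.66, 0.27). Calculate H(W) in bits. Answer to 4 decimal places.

H(W) = −Σ p·log₂ p.
  −(0.07)·log₂(0.07) = 0.26856
  −(0.66)·log₂(0.66) = 0.39564
  −(0.27)·log₂(0.27) = 0.51002
Sum: 0.26856 + 0.39564 + 0.51002 = 1.1742 bits.

1.1742 bits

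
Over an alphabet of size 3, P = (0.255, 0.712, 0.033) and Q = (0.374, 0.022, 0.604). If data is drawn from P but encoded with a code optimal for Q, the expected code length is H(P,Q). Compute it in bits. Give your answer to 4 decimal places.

4.3063 bits

H(P,Q) = −Σ p·log₂ q.
  −0.255·log₂(0.374) = 0.36182
  −0.712·log₂(0.022) = 3.92052
  −0.033·log₂(0.604) = 0.02400
H(P,Q) = 4.3063 bits.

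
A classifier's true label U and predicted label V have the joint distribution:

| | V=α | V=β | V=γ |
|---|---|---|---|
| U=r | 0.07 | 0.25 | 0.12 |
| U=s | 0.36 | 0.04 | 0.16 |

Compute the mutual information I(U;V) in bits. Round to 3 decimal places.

Marginals: p(U) = (0.4400, 0.5600), p(V) = (0.4300, 0.2900, 0.2800).
I(U;V) = Σ p(x,y)·log₂[p(x,y)/(p(x)p(y))].
  (r,α): 0.07·log₂(0.3700) = -0.1004
  (r,β): 0.25·log₂(1.9592) = 0.2426
  (r,γ): 0.12·log₂(0.9740) = -0.0046
  (s,α): 0.36·log₂(1.4950) = 0.2089
  (s,β): 0.04·log₂(0.2463) = -0.0809
  (s,γ): 0.16·log₂(1.0204) = 0.0047
Sum = 0.270 bits.

0.270 bits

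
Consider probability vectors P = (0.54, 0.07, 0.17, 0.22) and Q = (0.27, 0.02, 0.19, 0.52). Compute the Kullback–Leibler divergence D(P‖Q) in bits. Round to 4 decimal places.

D(P‖Q) = Σ p·log₂(p/q).
  0.54·log₂(0.54/0.27) = 0.54000
  0.07·log₂(0.07/0.02) = 0.12651
  0.17·log₂(0.17/0.19) = -0.02728
  0.22·log₂(0.22/0.52) = -0.27302
D(P‖Q) = 0.3662 bits.

0.3662 bits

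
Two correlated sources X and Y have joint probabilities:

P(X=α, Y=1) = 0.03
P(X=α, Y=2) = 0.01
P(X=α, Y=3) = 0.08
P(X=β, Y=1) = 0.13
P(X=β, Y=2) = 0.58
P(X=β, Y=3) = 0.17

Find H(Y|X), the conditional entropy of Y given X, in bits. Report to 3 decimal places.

1.253 bits

Marginals: p(X) = (0.1200, 0.8800), p(Y) = (0.1600, 0.5900, 0.2500).
H(Y|X) = Σ p(X) · H(Y|X=·).
  X=α: p=0.1200, H(Y|X=α) = 1.1887
  X=β: p=0.8800, H(Y|X=β) = 1.2622
Weighted sum = 1.253 bits.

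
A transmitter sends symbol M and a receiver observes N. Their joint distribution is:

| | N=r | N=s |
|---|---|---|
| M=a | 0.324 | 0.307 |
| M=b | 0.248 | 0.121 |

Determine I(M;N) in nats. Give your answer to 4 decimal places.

0.0121 nats

Marginals: p(M) = (0.6310, 0.3690), p(N) = (0.5720, 0.4280).
I(M;N) = Σ p(x,y)·ln[p(x,y)/(p(x)p(y))].
  (a,r): 0.324·ln(0.8977) = -0.03497
  (a,s): 0.307·ln(1.1368) = 0.03935
  (b,r): 0.248·ln(1.1750) = 0.03999
  (b,s): 0.121·ln(0.7662) = -0.03223
Sum = 0.0121 nats.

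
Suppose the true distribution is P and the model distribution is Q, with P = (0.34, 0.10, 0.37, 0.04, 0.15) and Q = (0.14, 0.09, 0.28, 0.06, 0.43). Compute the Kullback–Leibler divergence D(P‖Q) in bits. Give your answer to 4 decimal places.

D(P‖Q) = Σ p·log₂(p/q).
  0.34·log₂(0.34/0.14) = 0.43524
  0.10·log₂(0.10/0.09) = 0.01520
  0.37·log₂(0.37/0.28) = 0.14878
  0.04·log₂(0.04/0.06) = -0.02340
  0.15·log₂(0.15/0.43) = -0.22791
D(P‖Q) = 0.3479 bits.

0.3479 bits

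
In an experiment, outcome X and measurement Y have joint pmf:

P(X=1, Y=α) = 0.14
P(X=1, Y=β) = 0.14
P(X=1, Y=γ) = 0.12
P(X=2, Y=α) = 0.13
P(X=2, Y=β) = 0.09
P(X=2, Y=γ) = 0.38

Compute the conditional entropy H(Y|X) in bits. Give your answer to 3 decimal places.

1.416 bits

Marginals: p(X) = (0.4000, 0.6000), p(Y) = (0.2700, 0.2300, 0.5000).
H(Y|X) = Σ p(X) · H(Y|X=·).
  X=1: p=0.4000, H(Y|X=1) = 1.5813
  X=2: p=0.6000, H(Y|X=2) = 1.3060
Weighted sum = 1.416 bits.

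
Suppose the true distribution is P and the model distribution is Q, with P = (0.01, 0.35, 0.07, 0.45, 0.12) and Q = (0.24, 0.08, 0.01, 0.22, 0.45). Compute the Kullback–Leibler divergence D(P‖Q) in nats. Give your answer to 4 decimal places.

0.7844 nats

D(P‖Q) = Σ p·ln(p/q).
  0.01·ln(0.01/0.24) = -0.03178
  0.35·ln(0.35/0.08) = 0.51657
  0.07·ln(0.07/0.01) = 0.13621
  0.45·ln(0.45/0.22) = 0.32203
  0.12·ln(0.12/0.45) = -0.15861
D(P‖Q) = 0.7844 nats.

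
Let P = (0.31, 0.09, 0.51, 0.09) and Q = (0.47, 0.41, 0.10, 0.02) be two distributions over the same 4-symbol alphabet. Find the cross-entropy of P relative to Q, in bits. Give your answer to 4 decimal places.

2.6556 bits

H(P,Q) = −Σ p·log₂ q.
  −0.31·log₂(0.47) = 0.33767
  −0.09·log₂(0.41) = 0.11577
  −0.51·log₂(0.10) = 1.69418
  −0.09·log₂(0.02) = 0.50795
H(P,Q) = 2.6556 bits.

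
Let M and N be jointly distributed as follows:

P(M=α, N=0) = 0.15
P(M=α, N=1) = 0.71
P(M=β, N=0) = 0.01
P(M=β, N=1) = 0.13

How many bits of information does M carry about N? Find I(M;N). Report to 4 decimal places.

0.0081 bits

Marginals: p(M) = (0.8600, 0.1400), p(N) = (0.1600, 0.8400).
I(M;N) = Σ p(x,y)·log₂[p(x,y)/(p(x)p(y))].
  (α,0): 0.15·log₂(1.0901) = 0.01867
  (α,1): 0.71·log₂(0.9828) = -0.01773
  (β,0): 0.01·log₂(0.4464) = -0.01163
  (β,1): 0.13·log₂(1.1054) = 0.01880
Sum = 0.0081 bits.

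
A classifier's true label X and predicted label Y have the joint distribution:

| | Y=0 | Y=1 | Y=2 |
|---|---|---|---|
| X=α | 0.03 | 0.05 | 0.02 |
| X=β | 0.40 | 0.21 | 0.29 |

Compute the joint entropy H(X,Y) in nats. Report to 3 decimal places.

1.386 nats

H(X,Y) = −Σ p(x,y)·ln p(x,y) over all 6 cells.
  cell (α,0): −0.03·ln0.03 = 0.1052
  cell (α,1): −0.05·ln0.05 = 0.1498
  cell (α,2): −0.02·ln0.02 = 0.0782
  cell (β,0): −0.40·ln0.40 = 0.3665
  cell (β,1): −0.21·ln0.21 = 0.3277
  cell (β,2): −0.29·ln0.29 = 0.3590
Sum = 1.386 nats.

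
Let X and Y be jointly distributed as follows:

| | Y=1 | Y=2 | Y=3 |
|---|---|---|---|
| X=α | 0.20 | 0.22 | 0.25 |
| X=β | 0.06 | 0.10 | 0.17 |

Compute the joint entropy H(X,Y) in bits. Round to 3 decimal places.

H(X,Y) = −Σ p(x,y)·log₂ p(x,y) over all 6 cells.
  cell (α,1): −0.20·log₂0.20 = 0.4644
  cell (α,2): −0.22·log₂0.22 = 0.4806
  cell (α,3): −0.25·log₂0.25 = 0.5000
  cell (β,1): −0.06·log₂0.06 = 0.2435
  cell (β,2): −0.10·log₂0.10 = 0.3322
  cell (β,3): −0.17·log₂0.17 = 0.4346
Sum = 2.455 bits.

2.455 bits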